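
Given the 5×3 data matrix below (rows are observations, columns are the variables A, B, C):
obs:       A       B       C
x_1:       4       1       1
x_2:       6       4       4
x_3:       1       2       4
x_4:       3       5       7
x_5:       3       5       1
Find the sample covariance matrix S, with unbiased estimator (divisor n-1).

Step 1 — column means:
  mean(A) = (4 + 6 + 1 + 3 + 3) / 5 = 17/5 = 3.4
  mean(B) = (1 + 4 + 2 + 5 + 5) / 5 = 17/5 = 3.4
  mean(C) = (1 + 4 + 4 + 7 + 1) / 5 = 17/5 = 3.4

Step 2 — sample covariance S[i,j] = (1/(n-1)) · Σ_k (x_{k,i} - mean_i) · (x_{k,j} - mean_j), with n-1 = 4.
  S[A,A] = ((0.6)·(0.6) + (2.6)·(2.6) + (-2.4)·(-2.4) + (-0.4)·(-0.4) + (-0.4)·(-0.4)) / 4 = 13.2/4 = 3.3
  S[A,B] = ((0.6)·(-2.4) + (2.6)·(0.6) + (-2.4)·(-1.4) + (-0.4)·(1.6) + (-0.4)·(1.6)) / 4 = 2.2/4 = 0.55
  S[A,C] = ((0.6)·(-2.4) + (2.6)·(0.6) + (-2.4)·(0.6) + (-0.4)·(3.6) + (-0.4)·(-2.4)) / 4 = -1.8/4 = -0.45
  S[B,B] = ((-2.4)·(-2.4) + (0.6)·(0.6) + (-1.4)·(-1.4) + (1.6)·(1.6) + (1.6)·(1.6)) / 4 = 13.2/4 = 3.3
  S[B,C] = ((-2.4)·(-2.4) + (0.6)·(0.6) + (-1.4)·(0.6) + (1.6)·(3.6) + (1.6)·(-2.4)) / 4 = 7.2/4 = 1.8
  S[C,C] = ((-2.4)·(-2.4) + (0.6)·(0.6) + (0.6)·(0.6) + (3.6)·(3.6) + (-2.4)·(-2.4)) / 4 = 25.2/4 = 6.3

S is symmetric (S[j,i] = S[i,j]). Assembling:

S = [[3.3, 0.55, -0.45],
 [0.55, 3.3, 1.8],
 [-0.45, 1.8, 6.3]]


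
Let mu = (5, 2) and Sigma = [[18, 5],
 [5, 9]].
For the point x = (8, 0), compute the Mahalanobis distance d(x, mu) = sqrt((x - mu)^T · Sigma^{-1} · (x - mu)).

Step 1 — centre the observation: (x - mu) = (3, -2).

Step 2 — invert Sigma. det(Sigma) = 18·9 - (5)² = 137.
  Sigma^{-1} = (1/det) · [[d, -b], [-b, a]] = [[0.0657, -0.0365],
 [-0.0365, 0.1314]].

Step 3 — form the quadratic (x - mu)^T · Sigma^{-1} · (x - mu):
  Sigma^{-1} · (x - mu) = (0.2701, -0.3723).
  (x - mu)^T · [Sigma^{-1} · (x - mu)] = (3)·(0.2701) + (-2)·(-0.3723) = 1.5547.

Step 4 — take square root: d = √(1.5547) ≈ 1.2469.

d(x, mu) = √(1.5547) ≈ 1.2469


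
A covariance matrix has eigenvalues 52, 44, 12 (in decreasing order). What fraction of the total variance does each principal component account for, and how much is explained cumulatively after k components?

Step 1 — total variance = trace(Sigma) = Σ λ_i = 52 + 44 + 12 = 108.

Step 2 — fraction explained by component i = λ_i / Σ λ:
  PC1: 52/108 = 0.4815
  PC2: 44/108 = 0.4074
  PC3: 12/108 = 0.1111

Step 3 — cumulative fraction after k components = (λ_1 + ... + λ_k) / Σ λ:
  k = 1: 52/108 = 0.4815
  k = 2: (52 + 44)/108 = 96/108 = 0.8889
  k = 3: (52 + 44 + 12)/108 = 108/108 = 1

Summary (fraction, with percent):

explained: PC1 0.4815 (48.15%), PC2 0.4074 (40.74%), PC3 0.1111 (11.11%);  cumulative: 0.4815, 0.8889, 1


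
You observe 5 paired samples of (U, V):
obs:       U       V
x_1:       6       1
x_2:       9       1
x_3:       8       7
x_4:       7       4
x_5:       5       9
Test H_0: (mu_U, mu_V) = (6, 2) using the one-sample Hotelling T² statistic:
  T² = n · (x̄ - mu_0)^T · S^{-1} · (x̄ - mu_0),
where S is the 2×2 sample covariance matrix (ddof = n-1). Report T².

Step 1 — sample mean vector:
  mean(U) = (6 + 9 + 8 + 7 + 5) / 5 = 35/5 = 7
  mean(V) = (1 + 1 + 7 + 4 + 9) / 5 = 22/5 = 4.4
  x̄ = (7, 4.4),  deviation x̄ - mu_0 = (7, 4.4) - (6, 2) = (1, 2.4).

Step 2 — sample covariance matrix, S[i,j] = (1/(n-1)) · Σ_k (x_{k,i} - mean_i) · (x_{k,j} - mean_j), divisor n-1 = 4:
  S[U,U] = ((-1)·(-1) + (2)·(2) + (1)·(1) + (0)·(0) + (-2)·(-2)) / 4 = 10/4 = 2.5
  S[U,V] = ((-1)·(-3.4) + (2)·(-3.4) + (1)·(2.6) + (0)·(-0.4) + (-2)·(4.6)) / 4 = -10/4 = -2.5
  S[V,V] = ((-3.4)·(-3.4) + (-3.4)·(-3.4) + (2.6)·(2.6) + (-0.4)·(-0.4) + (4.6)·(4.6)) / 4 = 51.2/4 = 12.8
  S = [[2.5, -2.5],
 [-2.5, 12.8]].

Step 3 — invert S. det(S) = 2.5·12.8 - (-2.5)² = 25.75.
  S^{-1} = (1/det) · [[d, -b], [-b, a]] = [[0.4971, 0.0971],
 [0.0971, 0.0971]].

Step 4 — quadratic form (x̄ - mu_0)^T · S^{-1} · (x̄ - mu_0):
  S^{-1} · (x̄ - mu_0) = (0.7301, 0.3301),
  (x̄ - mu_0)^T · [...] = (1)·(0.7301) + (2.4)·(0.3301) = 1.5223.

Step 5 — scale by n: T² = 5 · 1.5223 = 7.6117.

T² ≈ 7.6117


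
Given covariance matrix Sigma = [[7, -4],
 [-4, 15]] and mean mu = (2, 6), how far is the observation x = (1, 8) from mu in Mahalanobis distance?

Step 1 — centre the observation: (x - mu) = (-1, 2).

Step 2 — invert Sigma. det(Sigma) = 7·15 - (-4)² = 89.
  Sigma^{-1} = (1/det) · [[d, -b], [-b, a]] = [[0.1685, 0.0449],
 [0.0449, 0.0787]].

Step 3 — form the quadratic (x - mu)^T · Sigma^{-1} · (x - mu):
  Sigma^{-1} · (x - mu) = (-0.0787, 0.1124).
  (x - mu)^T · [Sigma^{-1} · (x - mu)] = (-1)·(-0.0787) + (2)·(0.1124) = 0.3034.

Step 4 — take square root: d = √(0.3034) ≈ 0.5508.

d(x, mu) = √(0.3034) ≈ 0.5508


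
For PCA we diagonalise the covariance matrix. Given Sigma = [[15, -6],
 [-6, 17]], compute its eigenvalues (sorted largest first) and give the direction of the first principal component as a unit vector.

Step 1 — characteristic polynomial of 2×2 Sigma:
  det(Sigma - λI) = λ² - trace · λ + det = 0.
  trace = 15 + 17 = 32, det = 15·17 - (-6)² = 219.
Step 2 — discriminant:
  Δ = trace² - 4·det = 1024 - 876 = 148.
Step 3 — eigenvalues:
  λ = (trace ± √Δ)/2 = (32 ± 12.1655)/2,
  λ_1 = 22.0828,  λ_2 = 9.9172.

Step 4 — unit eigenvector for λ_1: solve (Sigma - λ_1 I)v = 0. First row:
  (15 - 22.0828)·v_x + (-6)·v_y = 0, i.e. (-7.0828)·v_x + (-6)·v_y = 0,
  so v ∝ (b, λ_1 - a) = (-6, 7.0828); multiply by -1 so the first entry is positive: u = (6, -7.0828).
  ||u|| = √((6)² + (-7.0828)²) = √(86.1655) ≈ 9.2825,
  v_1 = u/||u|| ≈ (0.6464, -0.763) (||v_1|| = 1).

λ_1 = 22.0828,  λ_2 = 9.9172;  v_1 ≈ (0.6464, -0.763)


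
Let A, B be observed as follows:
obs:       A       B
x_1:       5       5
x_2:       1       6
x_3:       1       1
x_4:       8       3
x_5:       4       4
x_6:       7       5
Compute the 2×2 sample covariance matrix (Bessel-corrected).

Step 1 — column means:
  mean(A) = (5 + 1 + 1 + 8 + 4 + 7) / 6 = 26/6 = 4.3333
  mean(B) = (5 + 6 + 1 + 3 + 4 + 5) / 6 = 24/6 = 4

Step 2 — sample covariance S[i,j] = (1/(n-1)) · Σ_k (x_{k,i} - mean_i) · (x_{k,j} - mean_j), with n-1 = 5.
  S[A,A] = ((0.6667)·(0.6667) + (-3.3333)·(-3.3333) + (-3.3333)·(-3.3333) + (3.6667)·(3.6667) + (-0.3333)·(-0.3333) + (2.6667)·(2.6667)) / 5 = 43.3333/5 = 8.6667
  S[A,B] = ((0.6667)·(1) + (-3.3333)·(2) + (-3.3333)·(-3) + (3.6667)·(-1) + (-0.3333)·(0) + (2.6667)·(1)) / 5 = 3/5 = 0.6
  S[B,B] = ((1)·(1) + (2)·(2) + (-3)·(-3) + (-1)·(-1) + (0)·(0) + (1)·(1)) / 5 = 16/5 = 3.2

S is symmetric (S[j,i] = S[i,j]). Assembling:

S = [[8.6667, 0.6],
 [0.6, 3.2]]


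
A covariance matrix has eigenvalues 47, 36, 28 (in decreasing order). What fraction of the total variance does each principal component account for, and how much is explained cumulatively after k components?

Step 1 — total variance = trace(Sigma) = Σ λ_i = 47 + 36 + 28 = 111.

Step 2 — fraction explained by component i = λ_i / Σ λ:
  PC1: 47/111 = 0.4234
  PC2: 36/111 = 0.3243
  PC3: 28/111 = 0.2523

Step 3 — cumulative fraction after k components = (λ_1 + ... + λ_k) / Σ λ:
  k = 1: 47/111 = 0.4234
  k = 2: (47 + 36)/111 = 83/111 = 0.7477
  k = 3: (47 + 36 + 28)/111 = 111/111 = 1

Summary (fraction, with percent):

explained: PC1 0.4234 (42.34%), PC2 0.3243 (32.43%), PC3 0.2523 (25.23%);  cumulative: 0.4234, 0.7477, 1


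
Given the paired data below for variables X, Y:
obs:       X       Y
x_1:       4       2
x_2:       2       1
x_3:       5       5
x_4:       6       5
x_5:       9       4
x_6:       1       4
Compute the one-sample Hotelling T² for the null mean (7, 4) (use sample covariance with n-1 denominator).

Step 1 — sample mean vector:
  mean(X) = (4 + 2 + 5 + 6 + 9 + 1) / 6 = 27/6 = 4.5
  mean(Y) = (2 + 1 + 5 + 5 + 4 + 4) / 6 = 21/6 = 3.5
  x̄ = (4.5, 3.5),  deviation x̄ - mu_0 = (4.5, 3.5) - (7, 4) = (-2.5, -0.5).

Step 2 — sample covariance matrix, S[i,j] = (1/(n-1)) · Σ_k (x_{k,i} - mean_i) · (x_{k,j} - mean_j), divisor n-1 = 5:
  S[X,X] = ((-0.5)·(-0.5) + (-2.5)·(-2.5) + (0.5)·(0.5) + (1.5)·(1.5) + (4.5)·(4.5) + (-3.5)·(-3.5)) / 5 = 41.5/5 = 8.3
  S[X,Y] = ((-0.5)·(-1.5) + (-2.5)·(-2.5) + (0.5)·(1.5) + (1.5)·(1.5) + (4.5)·(0.5) + (-3.5)·(0.5)) / 5 = 10.5/5 = 2.1
  S[Y,Y] = ((-1.5)·(-1.5) + (-2.5)·(-2.5) + (1.5)·(1.5) + (1.5)·(1.5) + (0.5)·(0.5) + (0.5)·(0.5)) / 5 = 13.5/5 = 2.7
  S = [[8.3, 2.1],
 [2.1, 2.7]].

Step 3 — invert S. det(S) = 8.3·2.7 - (2.1)² = 18.
  S^{-1} = (1/det) · [[d, -b], [-b, a]] = [[0.15, -0.1167],
 [-0.1167, 0.4611]].

Step 4 — quadratic form (x̄ - mu_0)^T · S^{-1} · (x̄ - mu_0):
  S^{-1} · (x̄ - mu_0) = (-0.3167, 0.0611),
  (x̄ - mu_0)^T · [...] = (-2.5)·(-0.3167) + (-0.5)·(0.0611) = 0.7611.

Step 5 — scale by n: T² = 6 · 0.7611 = 4.5667.

T² ≈ 4.5667


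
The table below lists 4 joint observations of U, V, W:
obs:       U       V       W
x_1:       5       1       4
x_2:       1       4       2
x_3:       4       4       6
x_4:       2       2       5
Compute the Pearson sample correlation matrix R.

Step 1 — column means:
  mean(U) = (5 + 1 + 4 + 2) / 4 = 12/4 = 3
  mean(V) = (1 + 4 + 4 + 2) / 4 = 11/4 = 2.75
  mean(W) = (4 + 2 + 6 + 5) / 4 = 17/4 = 4.25

Step 2 — sample variances and covariances s[i,j] = (1/(n-1)) · Σ_k (x_{k,i} - mean_i) · (x_{k,j} - mean_j), with n-1 = 3:
  s[U,U] = ((2)·(2) + (-2)·(-2) + (1)·(1) + (-1)·(-1)) / 3 = 10/3 = 3.3333
  s[U,V] = ((2)·(-1.75) + (-2)·(1.25) + (1)·(1.25) + (-1)·(-0.75)) / 3 = -4/3 = -1.3333
  s[U,W] = ((2)·(-0.25) + (-2)·(-2.25) + (1)·(1.75) + (-1)·(0.75)) / 3 = 5/3 = 1.6667
  s[V,V] = ((-1.75)·(-1.75) + (1.25)·(1.25) + (1.25)·(1.25) + (-0.75)·(-0.75)) / 3 = 6.75/3 = 2.25
  s[V,W] = ((-1.75)·(-0.25) + (1.25)·(-2.25) + (1.25)·(1.75) + (-0.75)·(0.75)) / 3 = -0.75/3 = -0.25
  s[W,W] = ((-0.25)·(-0.25) + (-2.25)·(-2.25) + (1.75)·(1.75) + (0.75)·(0.75)) / 3 = 8.75/3 = 2.9167
  Sample standard deviations s_i = √(s[i,i]):
  s(U) = √(3.3333) = 1.8257
  s(V) = √(2.25) = 1.5
  s(W) = √(2.9167) = 1.7078

Step 3 — r_{ij} = s_{ij} / (s_i · s_j):
  r[U,U] = 1 (diagonal).
  r[U,V] = -1.3333 / (1.8257 · 1.5) = -1.3333 / 2.7386 = -0.4869
  r[U,W] = 1.6667 / (1.8257 · 1.7078) = 1.6667 / 3.118 = 0.5345
  r[V,V] = 1 (diagonal).
  r[V,W] = -0.25 / (1.5 · 1.7078) = -0.25 / 2.5617 = -0.0976
  r[W,W] = 1 (diagonal).

R is symmetric with unit diagonal. Assembling:

R = [[1, -0.4869, 0.5345],
 [-0.4869, 1, -0.0976],
 [0.5345, -0.0976, 1]]


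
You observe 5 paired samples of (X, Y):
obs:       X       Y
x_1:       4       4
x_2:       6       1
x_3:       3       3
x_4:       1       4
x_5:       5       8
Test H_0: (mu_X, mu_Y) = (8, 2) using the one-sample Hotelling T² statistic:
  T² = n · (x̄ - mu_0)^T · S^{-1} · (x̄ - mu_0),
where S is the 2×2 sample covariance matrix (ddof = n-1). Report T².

Step 1 — sample mean vector:
  mean(X) = (4 + 6 + 3 + 1 + 5) / 5 = 19/5 = 3.8
  mean(Y) = (4 + 1 + 3 + 4 + 8) / 5 = 20/5 = 4
  x̄ = (3.8, 4),  deviation x̄ - mu_0 = (3.8, 4) - (8, 2) = (-4.2, 2).

Step 2 — sample covariance matrix, S[i,j] = (1/(n-1)) · Σ_k (x_{k,i} - mean_i) · (x_{k,j} - mean_j), divisor n-1 = 4:
  S[X,X] = ((0.2)·(0.2) + (2.2)·(2.2) + (-0.8)·(-0.8) + (-2.8)·(-2.8) + (1.2)·(1.2)) / 4 = 14.8/4 = 3.7
  S[X,Y] = ((0.2)·(0) + (2.2)·(-3) + (-0.8)·(-1) + (-2.8)·(0) + (1.2)·(4)) / 4 = -1/4 = -0.25
  S[Y,Y] = ((0)·(0) + (-3)·(-3) + (-1)·(-1) + (0)·(0) + (4)·(4)) / 4 = 26/4 = 6.5
  S = [[3.7, -0.25],
 [-0.25, 6.5]].

Step 3 — invert S. det(S) = 3.7·6.5 - (-0.25)² = 23.9875.
  S^{-1} = (1/det) · [[d, -b], [-b, a]] = [[0.271, 0.0104],
 [0.0104, 0.1542]].

Step 4 — quadratic form (x̄ - mu_0)^T · S^{-1} · (x̄ - mu_0):
  S^{-1} · (x̄ - mu_0) = (-1.1172, 0.2647),
  (x̄ - mu_0)^T · [...] = (-4.2)·(-1.1172) + (2)·(0.2647) = 5.2219.

Step 5 — scale by n: T² = 5 · 5.2219 = 26.1094.

T² ≈ 26.1094


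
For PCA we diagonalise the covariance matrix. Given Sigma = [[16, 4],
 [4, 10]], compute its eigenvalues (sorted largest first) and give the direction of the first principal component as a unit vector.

Step 1 — characteristic polynomial of 2×2 Sigma:
  det(Sigma - λI) = λ² - trace · λ + det = 0.
  trace = 16 + 10 = 26, det = 16·10 - (4)² = 144.
Step 2 — discriminant:
  Δ = trace² - 4·det = 676 - 576 = 100.
Step 3 — eigenvalues:
  λ = (trace ± √Δ)/2 = (26 ± 10)/2,
  λ_1 = 18,  λ_2 = 8.

Step 4 — unit eigenvector for λ_1: solve (Sigma - λ_1 I)v = 0. First row:
  (16 - 18)·v_x + (4)·v_y = 0, i.e. (-2)·v_x + (4)·v_y = 0,
  so v ∝ (b, λ_1 - a) = (4, 2) = u.
  ||u|| = √((4)² + (2)²) = √(20) ≈ 4.4721,
  v_1 = u/||u|| ≈ (0.8944, 0.4472) (||v_1|| = 1).

λ_1 = 18,  λ_2 = 8;  v_1 ≈ (0.8944, 0.4472)


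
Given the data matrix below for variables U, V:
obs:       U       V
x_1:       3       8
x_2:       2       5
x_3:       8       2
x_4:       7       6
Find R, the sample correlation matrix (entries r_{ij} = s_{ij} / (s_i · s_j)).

Step 1 — column means:
  mean(U) = (3 + 2 + 8 + 7) / 4 = 20/4 = 5
  mean(V) = (8 + 5 + 2 + 6) / 4 = 21/4 = 5.25

Step 2 — sample variances and covariances s[i,j] = (1/(n-1)) · Σ_k (x_{k,i} - mean_i) · (x_{k,j} - mean_j), with n-1 = 3:
  s[U,U] = ((-2)·(-2) + (-3)·(-3) + (3)·(3) + (2)·(2)) / 3 = 26/3 = 8.6667
  s[U,V] = ((-2)·(2.75) + (-3)·(-0.25) + (3)·(-3.25) + (2)·(0.75)) / 3 = -13/3 = -4.3333
  s[V,V] = ((2.75)·(2.75) + (-0.25)·(-0.25) + (-3.25)·(-3.25) + (0.75)·(0.75)) / 3 = 18.75/3 = 6.25
  Sample standard deviations s_i = √(s[i,i]):
  s(U) = √(8.6667) = 2.9439
  s(V) = √(6.25) = 2.5

Step 3 — r_{ij} = s_{ij} / (s_i · s_j):
  r[U,U] = 1 (diagonal).
  r[U,V] = -4.3333 / (2.9439 · 2.5) = -4.3333 / 7.3598 = -0.5888
  r[V,V] = 1 (diagonal).

R is symmetric with unit diagonal. Assembling:

R = [[1, -0.5888],
 [-0.5888, 1]]


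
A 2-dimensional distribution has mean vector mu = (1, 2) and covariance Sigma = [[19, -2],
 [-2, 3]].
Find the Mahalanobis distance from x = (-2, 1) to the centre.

Step 1 — centre the observation: (x - mu) = (-3, -1).

Step 2 — invert Sigma. det(Sigma) = 19·3 - (-2)² = 53.
  Sigma^{-1} = (1/det) · [[d, -b], [-b, a]] = [[0.0566, 0.0377],
 [0.0377, 0.3585]].

Step 3 — form the quadratic (x - mu)^T · Sigma^{-1} · (x - mu):
  Sigma^{-1} · (x - mu) = (-0.2075, -0.4717).
  (x - mu)^T · [Sigma^{-1} · (x - mu)] = (-3)·(-0.2075) + (-1)·(-0.4717) = 1.0943.

Step 4 — take square root: d = √(1.0943) ≈ 1.0461.

d(x, mu) = √(1.0943) ≈ 1.0461


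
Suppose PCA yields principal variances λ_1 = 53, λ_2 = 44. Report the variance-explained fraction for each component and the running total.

Step 1 — total variance = trace(Sigma) = Σ λ_i = 53 + 44 = 97.

Step 2 — fraction explained by component i = λ_i / Σ λ:
  PC1: 53/97 = 0.5464
  PC2: 44/97 = 0.4536

Step 3 — cumulative fraction after k components = (λ_1 + ... + λ_k) / Σ λ:
  k = 1: 53/97 = 0.5464
  k = 2: (53 + 44)/97 = 97/97 = 1

Summary (fraction, with percent):

explained: PC1 0.5464 (54.64%), PC2 0.4536 (45.36%);  cumulative: 0.5464, 1


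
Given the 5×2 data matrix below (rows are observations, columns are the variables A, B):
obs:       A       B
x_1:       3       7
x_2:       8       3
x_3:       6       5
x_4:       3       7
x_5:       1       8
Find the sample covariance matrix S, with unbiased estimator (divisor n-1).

Step 1 — column means:
  mean(A) = (3 + 8 + 6 + 3 + 1) / 5 = 21/5 = 4.2
  mean(B) = (7 + 3 + 5 + 7 + 8) / 5 = 30/5 = 6

Step 2 — sample covariance S[i,j] = (1/(n-1)) · Σ_k (x_{k,i} - mean_i) · (x_{k,j} - mean_j), with n-1 = 4.
  S[A,A] = ((-1.2)·(-1.2) + (3.8)·(3.8) + (1.8)·(1.8) + (-1.2)·(-1.2) + (-3.2)·(-3.2)) / 4 = 30.8/4 = 7.7
  S[A,B] = ((-1.2)·(1) + (3.8)·(-3) + (1.8)·(-1) + (-1.2)·(1) + (-3.2)·(2)) / 4 = -22/4 = -5.5
  S[B,B] = ((1)·(1) + (-3)·(-3) + (-1)·(-1) + (1)·(1) + (2)·(2)) / 4 = 16/4 = 4

S is symmetric (S[j,i] = S[i,j]). Assembling:

S = [[7.7, -5.5],
 [-5.5, 4]]


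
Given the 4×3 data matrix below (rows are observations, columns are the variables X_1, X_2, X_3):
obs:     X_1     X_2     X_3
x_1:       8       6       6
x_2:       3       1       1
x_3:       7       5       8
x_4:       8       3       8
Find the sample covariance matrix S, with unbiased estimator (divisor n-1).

Step 1 — column means:
  mean(X_1) = (8 + 3 + 7 + 8) / 4 = 26/4 = 6.5
  mean(X_2) = (6 + 1 + 5 + 3) / 4 = 15/4 = 3.75
  mean(X_3) = (6 + 1 + 8 + 8) / 4 = 23/4 = 5.75

Step 2 — sample covariance S[i,j] = (1/(n-1)) · Σ_k (x_{k,i} - mean_i) · (x_{k,j} - mean_j), with n-1 = 3.
  S[X_1,X_1] = ((1.5)·(1.5) + (-3.5)·(-3.5) + (0.5)·(0.5) + (1.5)·(1.5)) / 3 = 17/3 = 5.6667
  S[X_1,X_2] = ((1.5)·(2.25) + (-3.5)·(-2.75) + (0.5)·(1.25) + (1.5)·(-0.75)) / 3 = 12.5/3 = 4.1667
  S[X_1,X_3] = ((1.5)·(0.25) + (-3.5)·(-4.75) + (0.5)·(2.25) + (1.5)·(2.25)) / 3 = 21.5/3 = 7.1667
  S[X_2,X_2] = ((2.25)·(2.25) + (-2.75)·(-2.75) + (1.25)·(1.25) + (-0.75)·(-0.75)) / 3 = 14.75/3 = 4.9167
  S[X_2,X_3] = ((2.25)·(0.25) + (-2.75)·(-4.75) + (1.25)·(2.25) + (-0.75)·(2.25)) / 3 = 14.75/3 = 4.9167
  S[X_3,X_3] = ((0.25)·(0.25) + (-4.75)·(-4.75) + (2.25)·(2.25) + (2.25)·(2.25)) / 3 = 32.75/3 = 10.9167

S is symmetric (S[j,i] = S[i,j]). Assembling:

S = [[5.6667, 4.1667, 7.1667],
 [4.1667, 4.9167, 4.9167],
 [7.1667, 4.9167, 10.9167]]


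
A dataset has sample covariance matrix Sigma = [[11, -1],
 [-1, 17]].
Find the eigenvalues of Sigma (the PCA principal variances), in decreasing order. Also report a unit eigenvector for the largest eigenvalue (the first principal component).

Step 1 — characteristic polynomial of 2×2 Sigma:
  det(Sigma - λI) = λ² - trace · λ + det = 0.
  trace = 11 + 17 = 28, det = 11·17 - (-1)² = 186.
Step 2 — discriminant:
  Δ = trace² - 4·det = 784 - 744 = 40.
Step 3 — eigenvalues:
  λ = (trace ± √Δ)/2 = (28 ± 6.3246)/2,
  λ_1 = 17.1623,  λ_2 = 10.8377.

Step 4 — unit eigenvector for λ_1: solve (Sigma - λ_1 I)v = 0. First row:
  (11 - 17.1623)·v_x + (-1)·v_y = 0, i.e. (-6.1623)·v_x + (-1)·v_y = 0,
  so v ∝ (b, λ_1 - a) = (-1, 6.1623); multiply by -1 so the first entry is positive: u = (1, -6.1623).
  ||u|| = √((1)² + (-6.1623)²) = √(38.9737) ≈ 6.2429,
  v_1 = u/||u|| ≈ (0.1602, -0.9871) (||v_1|| = 1).

λ_1 = 17.1623,  λ_2 = 10.8377;  v_1 ≈ (0.1602, -0.9871)


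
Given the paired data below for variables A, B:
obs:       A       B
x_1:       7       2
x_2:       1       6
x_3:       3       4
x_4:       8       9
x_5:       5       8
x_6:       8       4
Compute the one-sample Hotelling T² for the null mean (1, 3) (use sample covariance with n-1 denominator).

Step 1 — sample mean vector:
  mean(A) = (7 + 1 + 3 + 8 + 5 + 8) / 6 = 32/6 = 5.3333
  mean(B) = (2 + 6 + 4 + 9 + 8 + 4) / 6 = 33/6 = 5.5
  x̄ = (5.3333, 5.5),  deviation x̄ - mu_0 = (5.3333, 5.5) - (1, 3) = (4.3333, 2.5).

Step 2 — sample covariance matrix, S[i,j] = (1/(n-1)) · Σ_k (x_{k,i} - mean_i) · (x_{k,j} - mean_j), divisor n-1 = 5:
  S[A,A] = ((1.6667)·(1.6667) + (-4.3333)·(-4.3333) + (-2.3333)·(-2.3333) + (2.6667)·(2.6667) + (-0.3333)·(-0.3333) + (2.6667)·(2.6667)) / 5 = 41.3333/5 = 8.2667
  S[A,B] = ((1.6667)·(-3.5) + (-4.3333)·(0.5) + (-2.3333)·(-1.5) + (2.6667)·(3.5) + (-0.3333)·(2.5) + (2.6667)·(-1.5)) / 5 = 0/5 = 0
  S[B,B] = ((-3.5)·(-3.5) + (0.5)·(0.5) + (-1.5)·(-1.5) + (3.5)·(3.5) + (2.5)·(2.5) + (-1.5)·(-1.5)) / 5 = 35.5/5 = 7.1
  S = [[8.2667, 0],
 [0, 7.1]].

Step 3 — invert S. det(S) = 8.2667·7.1 - (0)² = 58.6933.
  S^{-1} = (1/det) · [[d, -b], [-b, a]] = [[0.121, 0],
 [0, 0.1408]].

Step 4 — quadratic form (x̄ - mu_0)^T · S^{-1} · (x̄ - mu_0):
  S^{-1} · (x̄ - mu_0) = (0.5242, 0.3521),
  (x̄ - mu_0)^T · [...] = (4.3333)·(0.5242) + (2.5)·(0.3521) = 3.1518.

Step 5 — scale by n: T² = 6 · 3.1518 = 18.9107.

T² ≈ 18.9107


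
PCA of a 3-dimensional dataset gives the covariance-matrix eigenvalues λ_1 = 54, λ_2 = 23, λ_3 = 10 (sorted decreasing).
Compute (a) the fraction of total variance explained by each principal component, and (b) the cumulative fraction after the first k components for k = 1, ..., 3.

Step 1 — total variance = trace(Sigma) = Σ λ_i = 54 + 23 + 10 = 87.

Step 2 — fraction explained by component i = λ_i / Σ λ:
  PC1: 54/87 = 0.6207
  PC2: 23/87 = 0.2644
  PC3: 10/87 = 0.1149

Step 3 — cumulative fraction after k components = (λ_1 + ... + λ_k) / Σ λ:
  k = 1: 54/87 = 0.6207
  k = 2: (54 + 23)/87 = 77/87 = 0.8851
  k = 3: (54 + 23 + 10)/87 = 87/87 = 1

Summary (fraction, with percent):

explained: PC1 0.6207 (62.07%), PC2 0.2644 (26.44%), PC3 0.1149 (11.49%);  cumulative: 0.6207, 0.8851, 1


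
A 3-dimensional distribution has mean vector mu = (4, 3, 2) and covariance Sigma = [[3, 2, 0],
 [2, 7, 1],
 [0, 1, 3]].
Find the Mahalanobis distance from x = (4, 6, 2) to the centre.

Step 1 — centre the observation: (x - mu) = (0, 3, 0).

Step 2 — invert Sigma (cofactor / det for 3×3, or solve directly):
  Sigma^{-1} = [[0.4167, -0.125, 0.0417],
 [-0.125, 0.1875, -0.0625],
 [0.0417, -0.0625, 0.3542]].

Step 3 — form the quadratic (x - mu)^T · Sigma^{-1} · (x - mu):
  Sigma^{-1} · (x - mu) = (-0.375, 0.5625, -0.1875).
  (x - mu)^T · [Sigma^{-1} · (x - mu)] = (0)·(-0.375) + (3)·(0.5625) + (0)·(-0.1875) = 1.6875.

Step 4 — take square root: d = √(1.6875) ≈ 1.299.

d(x, mu) = √(1.6875) ≈ 1.299


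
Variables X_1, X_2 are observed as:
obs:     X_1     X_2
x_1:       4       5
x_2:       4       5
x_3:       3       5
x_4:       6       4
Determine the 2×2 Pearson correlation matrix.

Step 1 — column means:
  mean(X_1) = (4 + 4 + 3 + 6) / 4 = 17/4 = 4.25
  mean(X_2) = (5 + 5 + 5 + 4) / 4 = 19/4 = 4.75

Step 2 — sample variances and covariances s[i,j] = (1/(n-1)) · Σ_k (x_{k,i} - mean_i) · (x_{k,j} - mean_j), with n-1 = 3:
  s[X_1,X_1] = ((-0.25)·(-0.25) + (-0.25)·(-0.25) + (-1.25)·(-1.25) + (1.75)·(1.75)) / 3 = 4.75/3 = 1.5833
  s[X_1,X_2] = ((-0.25)·(0.25) + (-0.25)·(0.25) + (-1.25)·(0.25) + (1.75)·(-0.75)) / 3 = -1.75/3 = -0.5833
  s[X_2,X_2] = ((0.25)·(0.25) + (0.25)·(0.25) + (0.25)·(0.25) + (-0.75)·(-0.75)) / 3 = 0.75/3 = 0.25
  Sample standard deviations s_i = √(s[i,i]):
  s(X_1) = √(1.5833) = 1.2583
  s(X_2) = √(0.25) = 0.5

Step 3 — r_{ij} = s_{ij} / (s_i · s_j):
  r[X_1,X_1] = 1 (diagonal).
  r[X_1,X_2] = -0.5833 / (1.2583 · 0.5) = -0.5833 / 0.6292 = -0.9272
  r[X_2,X_2] = 1 (diagonal).

R is symmetric with unit diagonal. Assembling:

R = [[1, -0.9272],
 [-0.9272, 1]]


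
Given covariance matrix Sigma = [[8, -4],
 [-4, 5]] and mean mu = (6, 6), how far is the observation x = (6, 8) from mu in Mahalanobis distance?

Step 1 — centre the observation: (x - mu) = (0, 2).

Step 2 — invert Sigma. det(Sigma) = 8·5 - (-4)² = 24.
  Sigma^{-1} = (1/det) · [[d, -b], [-b, a]] = [[0.2083, 0.1667],
 [0.1667, 0.3333]].

Step 3 — form the quadratic (x - mu)^T · Sigma^{-1} · (x - mu):
  Sigma^{-1} · (x - mu) = (0.3333, 0.6667).
  (x - mu)^T · [Sigma^{-1} · (x - mu)] = (0)·(0.3333) + (2)·(0.6667) = 1.3333.

Step 4 — take square root: d = √(1.3333) ≈ 1.1547.

d(x, mu) = √(1.3333) ≈ 1.1547


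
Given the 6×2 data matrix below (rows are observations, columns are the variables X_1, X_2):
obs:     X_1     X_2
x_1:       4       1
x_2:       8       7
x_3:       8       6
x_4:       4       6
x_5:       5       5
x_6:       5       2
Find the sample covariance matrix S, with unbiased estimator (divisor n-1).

Step 1 — column means:
  mean(X_1) = (4 + 8 + 8 + 4 + 5 + 5) / 6 = 34/6 = 5.6667
  mean(X_2) = (1 + 7 + 6 + 6 + 5 + 2) / 6 = 27/6 = 4.5

Step 2 — sample covariance S[i,j] = (1/(n-1)) · Σ_k (x_{k,i} - mean_i) · (x_{k,j} - mean_j), with n-1 = 5.
  S[X_1,X_1] = ((-1.6667)·(-1.6667) + (2.3333)·(2.3333) + (2.3333)·(2.3333) + (-1.6667)·(-1.6667) + (-0.6667)·(-0.6667) + (-0.6667)·(-0.6667)) / 5 = 17.3333/5 = 3.4667
  S[X_1,X_2] = ((-1.6667)·(-3.5) + (2.3333)·(2.5) + (2.3333)·(1.5) + (-1.6667)·(1.5) + (-0.6667)·(0.5) + (-0.6667)·(-2.5)) / 5 = 14/5 = 2.8
  S[X_2,X_2] = ((-3.5)·(-3.5) + (2.5)·(2.5) + (1.5)·(1.5) + (1.5)·(1.5) + (0.5)·(0.5) + (-2.5)·(-2.5)) / 5 = 29.5/5 = 5.9

S is symmetric (S[j,i] = S[i,j]). Assembling:

S = [[3.4667, 2.8],
 [2.8, 5.9]]


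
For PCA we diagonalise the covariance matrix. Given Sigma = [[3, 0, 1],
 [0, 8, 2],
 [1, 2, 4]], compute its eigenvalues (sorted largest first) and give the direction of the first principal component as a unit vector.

Step 1 — characteristic polynomial p(λ) = det(λI - Sigma) = λ³ - tr·λ² + c_1·λ - det, where tr = trace, c_1 = sum of the principal 2×2 minors, det = det(Sigma):
  tr = 3 + 8 + 4 = 15,
  c_1 = (3·8 - (0)²) + (3·4 - (1)²) + (8·4 - (2)²) = 24 + 11 + 28 = 63,
  det = 3·(8·4 - (2)²) - (0)·((0)·4 - (2)·(1)) + (1)·((0)·(2) - 8·(1)) = 3·(28) - (0)·(-2) + (1)·(-8) = 76.
  So p(λ) = λ³ - 15λ² + 63λ - 76.
Step 2 — look for an integer root (rational root theorem: any rational root is an integer divisor of 76). Testing λ = 4:
  p(4) = 64 - 240 + 252 - 76 = 0  ✓
  Dividing out (λ - 4): p(λ) = (λ - 4)(λ² - 11λ + 19).
Step 3 — remaining eigenvalues from the quadratic λ² - 11λ + 19 = 0:
  Δ = 11² - 4·19 = 121 - 76 = 45,  λ = (11 ± √45)/2 = (11 ± 6.7082)/2 ≈ 8.8541 or 2.1459.
  Sorted: λ_1 = 8.8541,  λ_2 = 4,  λ_3 = 2.1459  (check: sum = 15 = tr ✓).

Step 4 — unit eigenvector for λ_1 ≈ 8.8541: v spans the null space of (Sigma - λ_1 I), whose rows are
  r_1 = (-5.8541, 0, 1),  r_2 = (0, -0.8541, 2),  r_3 = (1, 2, -4.8541).
  v is orthogonal to every row, so take v ∝ r_1 × r_2 = ((0)·(2) - (1)·(-0.8541), (1)·(0) - (-5.8541)·(2), (-5.8541)·(-0.8541) - (0)·(0)) ≈ (0.8541, 11.7082, 5).
  Let u = (0.8541, 11.7082, 5).
  ||u|| = √((0.8541)² + (11.7082)² + (5)²) = √(162.8115) ≈ 12.7598,  v_1 = u/||u|| ≈ (0.0669, 0.9176, 0.3919) (||v_1|| = 1).

λ_1 = 8.8541,  λ_2 = 4,  λ_3 = 2.1459;  v_1 ≈ (0.0669, 0.9176, 0.3919)


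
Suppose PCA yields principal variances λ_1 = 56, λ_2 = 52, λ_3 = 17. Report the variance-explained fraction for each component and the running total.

Step 1 — total variance = trace(Sigma) = Σ λ_i = 56 + 52 + 17 = 125.

Step 2 — fraction explained by component i = λ_i / Σ λ:
  PC1: 56/125 = 0.448
  PC2: 52/125 = 0.416
  PC3: 17/125 = 0.136

Step 3 — cumulative fraction after k components = (λ_1 + ... + λ_k) / Σ λ:
  k = 1: 56/125 = 0.448
  k = 2: (56 + 52)/125 = 108/125 = 0.864
  k = 3: (56 + 52 + 17)/125 = 125/125 = 1

Summary (fraction, with percent):

explained: PC1 0.448 (44.8%), PC2 0.416 (41.6%), PC3 0.136 (13.6%);  cumulative: 0.448, 0.864, 1


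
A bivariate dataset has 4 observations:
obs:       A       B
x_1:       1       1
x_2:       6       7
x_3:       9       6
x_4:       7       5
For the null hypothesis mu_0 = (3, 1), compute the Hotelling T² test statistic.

Step 1 — sample mean vector:
  mean(A) = (1 + 6 + 9 + 7) / 4 = 23/4 = 5.75
  mean(B) = (1 + 7 + 6 + 5) / 4 = 19/4 = 4.75
  x̄ = (5.75, 4.75),  deviation x̄ - mu_0 = (5.75, 4.75) - (3, 1) = (2.75, 3.75).

Step 2 — sample covariance matrix, S[i,j] = (1/(n-1)) · Σ_k (x_{k,i} - mean_i) · (x_{k,j} - mean_j), divisor n-1 = 3:
  S[A,A] = ((-4.75)·(-4.75) + (0.25)·(0.25) + (3.25)·(3.25) + (1.25)·(1.25)) / 3 = 34.75/3 = 11.5833
  S[A,B] = ((-4.75)·(-3.75) + (0.25)·(2.25) + (3.25)·(1.25) + (1.25)·(0.25)) / 3 = 22.75/3 = 7.5833
  S[B,B] = ((-3.75)·(-3.75) + (2.25)·(2.25) + (1.25)·(1.25) + (0.25)·(0.25)) / 3 = 20.75/3 = 6.9167
  S = [[11.5833, 7.5833],
 [7.5833, 6.9167]].

Step 3 — invert S. det(S) = 11.5833·6.9167 - (7.5833)² = 22.6111.
  S^{-1} = (1/det) · [[d, -b], [-b, a]] = [[0.3059, -0.3354],
 [-0.3354, 0.5123]].

Step 4 — quadratic form (x̄ - mu_0)^T · S^{-1} · (x̄ - mu_0):
  S^{-1} · (x̄ - mu_0) = (-0.4165, 0.9988),
  (x̄ - mu_0)^T · [...] = (2.75)·(-0.4165) + (3.75)·(0.9988) = 2.6001.

Step 5 — scale by n: T² = 4 · 2.6001 = 10.4005.

T² ≈ 10.4005


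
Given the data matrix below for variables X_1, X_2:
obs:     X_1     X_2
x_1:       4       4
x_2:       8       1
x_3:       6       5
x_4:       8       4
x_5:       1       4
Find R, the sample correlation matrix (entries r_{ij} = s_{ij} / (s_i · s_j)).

Step 1 — column means:
  mean(X_1) = (4 + 8 + 6 + 8 + 1) / 5 = 27/5 = 5.4
  mean(X_2) = (4 + 1 + 5 + 4 + 4) / 5 = 18/5 = 3.6

Step 2 — sample variances and covariances s[i,j] = (1/(n-1)) · Σ_k (x_{k,i} - mean_i) · (x_{k,j} - mean_j), with n-1 = 4:
  s[X_1,X_1] = ((-1.4)·(-1.4) + (2.6)·(2.6) + (0.6)·(0.6) + (2.6)·(2.6) + (-4.4)·(-4.4)) / 4 = 35.2/4 = 8.8
  s[X_1,X_2] = ((-1.4)·(0.4) + (2.6)·(-2.6) + (0.6)·(1.4) + (2.6)·(0.4) + (-4.4)·(0.4)) / 4 = -7.2/4 = -1.8
  s[X_2,X_2] = ((0.4)·(0.4) + (-2.6)·(-2.6) + (1.4)·(1.4) + (0.4)·(0.4) + (0.4)·(0.4)) / 4 = 9.2/4 = 2.3
  Sample standard deviations s_i = √(s[i,i]):
  s(X_1) = √(8.8) = 2.9665
  s(X_2) = √(2.3) = 1.5166

Step 3 — r_{ij} = s_{ij} / (s_i · s_j):
  r[X_1,X_1] = 1 (diagonal).
  r[X_1,X_2] = -1.8 / (2.9665 · 1.5166) = -1.8 / 4.4989 = -0.4001
  r[X_2,X_2] = 1 (diagonal).

R is symmetric with unit diagonal. Assembling:

R = [[1, -0.4001],
 [-0.4001, 1]]


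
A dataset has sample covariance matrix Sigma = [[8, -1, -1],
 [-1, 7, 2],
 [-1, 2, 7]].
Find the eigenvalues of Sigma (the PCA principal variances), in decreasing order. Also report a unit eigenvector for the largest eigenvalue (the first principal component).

Step 1 — characteristic polynomial p(λ) = det(λI - Sigma) = λ³ - tr·λ² + c_1·λ - det, where tr = trace, c_1 = sum of the principal 2×2 minors, det = det(Sigma):
  tr = 8 + 7 + 7 = 22,
  c_1 = (8·7 - (-1)²) + (8·7 - (-1)²) + (7·7 - (2)²) = 55 + 55 + 45 = 155,
  det = 8·(7·7 - (2)²) - (-1)·((-1)·7 - (2)·(-1)) + (-1)·((-1)·(2) - 7·(-1)) = 8·(45) - (-1)·(-5) + (-1)·(5) = 350.
  So p(λ) = λ³ - 22λ² + 155λ - 350.
Step 2 — look for an integer root (rational root theorem: any rational root is an integer divisor of 350). Testing λ = 5:
  p(5) = 125 - 550 + 775 - 350 = 0  ✓
  Dividing out (λ - 5): p(λ) = (λ - 5)(λ² - 17λ + 70).
Step 3 — remaining eigenvalues from the quadratic λ² - 17λ + 70 = 0:
  Δ = 17² - 4·70 = 289 - 280 = 9,  λ = (17 ± √9)/2 = (17 ± 3)/2 = 10 or 7.
  Sorted: λ_1 = 10,  λ_2 = 7,  λ_3 = 5  (check: sum = 22 = tr ✓).

Step 4 — unit eigenvector for λ_1 = 10: v spans the null space of (Sigma - λ_1 I), whose rows are
  r_1 = (-2, -1, -1),  r_2 = (-1, -3, 2),  r_3 = (-1, 2, -3).
  v is orthogonal to every row, so take v ∝ r_1 × r_2 = ((-1)·(2) - (-1)·(-3), (-1)·(-1) - (-2)·(2), (-2)·(-3) - (-1)·(-1)) = (-5, 5, 5).
  Rescale (divide by 5; multiply by -1 so the first nonzero entry is positive): u = (1, -1, -1).
  ||u|| = √((1)² + (-1)² + (-1)²) = √(3) ≈ 1.7321,  v_1 = u/||u|| ≈ (0.5774, -0.5774, -0.5774) (||v_1|| = 1).

λ_1 = 10,  λ_2 = 7,  λ_3 = 5;  v_1 ≈ (0.5774, -0.5774, -0.5774)


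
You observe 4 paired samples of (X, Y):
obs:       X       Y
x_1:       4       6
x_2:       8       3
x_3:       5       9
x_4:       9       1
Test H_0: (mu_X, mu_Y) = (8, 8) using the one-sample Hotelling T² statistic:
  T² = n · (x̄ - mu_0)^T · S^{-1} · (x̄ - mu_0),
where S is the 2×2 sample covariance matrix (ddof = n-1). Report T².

Step 1 — sample mean vector:
  mean(X) = (4 + 8 + 5 + 9) / 4 = 26/4 = 6.5
  mean(Y) = (6 + 3 + 9 + 1) / 4 = 19/4 = 4.75
  x̄ = (6.5, 4.75),  deviation x̄ - mu_0 = (6.5, 4.75) - (8, 8) = (-1.5, -3.25).

Step 2 — sample covariance matrix, S[i,j] = (1/(n-1)) · Σ_k (x_{k,i} - mean_i) · (x_{k,j} - mean_j), divisor n-1 = 3:
  S[X,X] = ((-2.5)·(-2.5) + (1.5)·(1.5) + (-1.5)·(-1.5) + (2.5)·(2.5)) / 3 = 17/3 = 5.6667
  S[X,Y] = ((-2.5)·(1.25) + (1.5)·(-1.75) + (-1.5)·(4.25) + (2.5)·(-3.75)) / 3 = -21.5/3 = -7.1667
  S[Y,Y] = ((1.25)·(1.25) + (-1.75)·(-1.75) + (4.25)·(4.25) + (-3.75)·(-3.75)) / 3 = 36.75/3 = 12.25
  S = [[5.6667, -7.1667],
 [-7.1667, 12.25]].

Step 3 — invert S. det(S) = 5.6667·12.25 - (-7.1667)² = 18.0556.
  S^{-1} = (1/det) · [[d, -b], [-b, a]] = [[0.6785, 0.3969],
 [0.3969, 0.3138]].

Step 4 — quadratic form (x̄ - mu_0)^T · S^{-1} · (x̄ - mu_0):
  S^{-1} · (x̄ - mu_0) = (-2.3077, -1.6154),
  (x̄ - mu_0)^T · [...] = (-1.5)·(-2.3077) + (-3.25)·(-1.6154) = 8.7115.

Step 5 — scale by n: T² = 4 · 8.7115 = 34.8462.

T² ≈ 34.8462


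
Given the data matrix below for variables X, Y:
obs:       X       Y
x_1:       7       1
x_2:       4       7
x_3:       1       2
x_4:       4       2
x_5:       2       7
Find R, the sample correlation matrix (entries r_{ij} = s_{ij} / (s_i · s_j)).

Step 1 — column means:
  mean(X) = (7 + 4 + 1 + 4 + 2) / 5 = 18/5 = 3.6
  mean(Y) = (1 + 7 + 2 + 2 + 7) / 5 = 19/5 = 3.8

Step 2 — sample variances and covariances s[i,j] = (1/(n-1)) · Σ_k (x_{k,i} - mean_i) · (x_{k,j} - mean_j), with n-1 = 4:
  s[X,X] = ((3.4)·(3.4) + (0.4)·(0.4) + (-2.6)·(-2.6) + (0.4)·(0.4) + (-1.6)·(-1.6)) / 4 = 21.2/4 = 5.3
  s[X,Y] = ((3.4)·(-2.8) + (0.4)·(3.2) + (-2.6)·(-1.8) + (0.4)·(-1.8) + (-1.6)·(3.2)) / 4 = -9.4/4 = -2.35
  s[Y,Y] = ((-2.8)·(-2.8) + (3.2)·(3.2) + (-1.8)·(-1.8) + (-1.8)·(-1.8) + (3.2)·(3.2)) / 4 = 34.8/4 = 8.7
  Sample standard deviations s_i = √(s[i,i]):
  s(X) = √(5.3) = 2.3022
  s(Y) = √(8.7) = 2.9496

Step 3 — r_{ij} = s_{ij} / (s_i · s_j):
  r[X,X] = 1 (diagonal).
  r[X,Y] = -2.35 / (2.3022 · 2.9496) = -2.35 / 6.7904 = -0.3461
  r[Y,Y] = 1 (diagonal).

R is symmetric with unit diagonal. Assembling:

R = [[1, -0.3461],
 [-0.3461, 1]]


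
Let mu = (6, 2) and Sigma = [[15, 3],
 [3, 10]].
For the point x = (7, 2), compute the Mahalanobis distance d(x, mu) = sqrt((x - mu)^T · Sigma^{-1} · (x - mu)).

Step 1 — centre the observation: (x - mu) = (1, 0).

Step 2 — invert Sigma. det(Sigma) = 15·10 - (3)² = 141.
  Sigma^{-1} = (1/det) · [[d, -b], [-b, a]] = [[0.0709, -0.0213],
 [-0.0213, 0.1064]].

Step 3 — form the quadratic (x - mu)^T · Sigma^{-1} · (x - mu):
  Sigma^{-1} · (x - mu) = (0.0709, -0.0213).
  (x - mu)^T · [Sigma^{-1} · (x - mu)] = (1)·(0.0709) + (0)·(-0.0213) = 0.0709.

Step 4 — take square root: d = √(0.0709) ≈ 0.2663.

d(x, mu) = √(0.0709) ≈ 0.2663


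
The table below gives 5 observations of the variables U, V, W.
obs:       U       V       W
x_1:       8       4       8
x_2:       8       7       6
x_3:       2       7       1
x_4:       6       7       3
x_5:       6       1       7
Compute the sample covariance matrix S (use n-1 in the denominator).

Step 1 — column means:
  mean(U) = (8 + 8 + 2 + 6 + 6) / 5 = 30/5 = 6
  mean(V) = (4 + 7 + 7 + 7 + 1) / 5 = 26/5 = 5.2
  mean(W) = (8 + 6 + 1 + 3 + 7) / 5 = 25/5 = 5

Step 2 — sample covariance S[i,j] = (1/(n-1)) · Σ_k (x_{k,i} - mean_i) · (x_{k,j} - mean_j), with n-1 = 4.
  S[U,U] = ((2)·(2) + (2)·(2) + (-4)·(-4) + (0)·(0) + (0)·(0)) / 4 = 24/4 = 6
  S[U,V] = ((2)·(-1.2) + (2)·(1.8) + (-4)·(1.8) + (0)·(1.8) + (0)·(-4.2)) / 4 = -6/4 = -1.5
  S[U,W] = ((2)·(3) + (2)·(1) + (-4)·(-4) + (0)·(-2) + (0)·(2)) / 4 = 24/4 = 6
  S[V,V] = ((-1.2)·(-1.2) + (1.8)·(1.8) + (1.8)·(1.8) + (1.8)·(1.8) + (-4.2)·(-4.2)) / 4 = 28.8/4 = 7.2
  S[V,W] = ((-1.2)·(3) + (1.8)·(1) + (1.8)·(-4) + (1.8)·(-2) + (-4.2)·(2)) / 4 = -21/4 = -5.25
  S[W,W] = ((3)·(3) + (1)·(1) + (-4)·(-4) + (-2)·(-2) + (2)·(2)) / 4 = 34/4 = 8.5

S is symmetric (S[j,i] = S[i,j]). Assembling:

S = [[6, -1.5, 6],
 [-1.5, 7.2, -5.25],
 [6, -5.25, 8.5]]


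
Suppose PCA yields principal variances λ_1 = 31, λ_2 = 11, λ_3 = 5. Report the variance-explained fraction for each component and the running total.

Step 1 — total variance = trace(Sigma) = Σ λ_i = 31 + 11 + 5 = 47.

Step 2 — fraction explained by component i = λ_i / Σ λ:
  PC1: 31/47 = 0.6596
  PC2: 11/47 = 0.234
  PC3: 5/47 = 0.1064

Step 3 — cumulative fraction after k components = (λ_1 + ... + λ_k) / Σ λ:
  k = 1: 31/47 = 0.6596
  k = 2: (31 + 11)/47 = 42/47 = 0.8936
  k = 3: (31 + 11 + 5)/47 = 47/47 = 1

Summary (fraction, with percent):

explained: PC1 0.6596 (65.96%), PC2 0.234 (23.4%), PC3 0.1064 (10.64%);  cumulative: 0.6596, 0.8936, 1


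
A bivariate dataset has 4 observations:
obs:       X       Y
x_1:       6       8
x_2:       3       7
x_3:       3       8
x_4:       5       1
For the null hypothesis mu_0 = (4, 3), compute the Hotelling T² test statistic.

Step 1 — sample mean vector:
  mean(X) = (6 + 3 + 3 + 5) / 4 = 17/4 = 4.25
  mean(Y) = (8 + 7 + 8 + 1) / 4 = 24/4 = 6
  x̄ = (4.25, 6),  deviation x̄ - mu_0 = (4.25, 6) - (4, 3) = (0.25, 3).

Step 2 — sample covariance matrix, S[i,j] = (1/(n-1)) · Σ_k (x_{k,i} - mean_i) · (x_{k,j} - mean_j), divisor n-1 = 3:
  S[X,X] = ((1.75)·(1.75) + (-1.25)·(-1.25) + (-1.25)·(-1.25) + (0.75)·(0.75)) / 3 = 6.75/3 = 2.25
  S[X,Y] = ((1.75)·(2) + (-1.25)·(1) + (-1.25)·(2) + (0.75)·(-5)) / 3 = -4/3 = -1.3333
  S[Y,Y] = ((2)·(2) + (1)·(1) + (2)·(2) + (-5)·(-5)) / 3 = 34/3 = 11.3333
  S = [[2.25, -1.3333],
 [-1.3333, 11.3333]].

Step 3 — invert S. det(S) = 2.25·11.3333 - (-1.3333)² = 23.7222.
  S^{-1} = (1/det) · [[d, -b], [-b, a]] = [[0.4778, 0.0562],
 [0.0562, 0.0948]].

Step 4 — quadratic form (x̄ - mu_0)^T · S^{-1} · (x̄ - mu_0):
  S^{-1} · (x̄ - mu_0) = (0.2881, 0.2986),
  (x̄ - mu_0)^T · [...] = (0.25)·(0.2881) + (3)·(0.2986) = 0.9678.

Step 5 — scale by n: T² = 4 · 0.9678 = 3.8712.

T² ≈ 3.8712


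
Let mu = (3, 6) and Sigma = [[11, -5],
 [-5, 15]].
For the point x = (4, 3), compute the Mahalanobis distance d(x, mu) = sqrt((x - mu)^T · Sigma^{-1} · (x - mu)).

Step 1 — centre the observation: (x - mu) = (1, -3).

Step 2 — invert Sigma. det(Sigma) = 11·15 - (-5)² = 140.
  Sigma^{-1} = (1/det) · [[d, -b], [-b, a]] = [[0.1071, 0.0357],
 [0.0357, 0.0786]].

Step 3 — form the quadratic (x - mu)^T · Sigma^{-1} · (x - mu):
  Sigma^{-1} · (x - mu) = (0, -0.2).
  (x - mu)^T · [Sigma^{-1} · (x - mu)] = (1)·(0) + (-3)·(-0.2) = 0.6.

Step 4 — take square root: d = √(0.6) ≈ 0.7746.

d(x, mu) = √(0.6) ≈ 0.7746


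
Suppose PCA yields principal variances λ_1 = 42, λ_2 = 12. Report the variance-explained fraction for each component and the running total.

Step 1 — total variance = trace(Sigma) = Σ λ_i = 42 + 12 = 54.

Step 2 — fraction explained by component i = λ_i / Σ λ:
  PC1: 42/54 = 0.7778
  PC2: 12/54 = 0.2222

Step 3 — cumulative fraction after k components = (λ_1 + ... + λ_k) / Σ λ:
  k = 1: 42/54 = 0.7778
  k = 2: (42 + 12)/54 = 54/54 = 1

Summary (fraction, with percent):

explained: PC1 0.7778 (77.78%), PC2 0.2222 (22.22%);  cumulative: 0.7778, 1


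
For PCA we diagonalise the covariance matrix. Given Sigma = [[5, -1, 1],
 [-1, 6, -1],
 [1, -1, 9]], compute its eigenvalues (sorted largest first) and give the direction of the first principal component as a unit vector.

Step 1 — characteristic polynomial p(λ) = det(λI - Sigma) = λ³ - tr·λ² + c_1·λ - det, where tr = trace, c_1 = sum of the principal 2×2 minors, det = det(Sigma):
  tr = 5 + 6 + 9 = 20,
  c_1 = (5·6 - (-1)²) + (5·9 - (1)²) + (6·9 - (-1)²) = 29 + 44 + 53 = 126,
  det = 5·(6·9 - (-1)²) - (-1)·((-1)·9 - (-1)·(1)) + (1)·((-1)·(-1) - 6·(1)) = 5·(53) - (-1)·(-8) + (1)·(-5) = 252.
  So p(λ) = λ³ - 20λ² + 126λ - 252.
Step 2 — look for an integer root (rational root theorem: any rational root is an integer divisor of 252). Testing λ = 6:
  p(6) = 216 - 720 + 756 - 252 = 0  ✓
  Dividing out (λ - 6): p(λ) = (λ - 6)(λ² - 14λ + 42).
Step 3 — remaining eigenvalues from the quadratic λ² - 14λ + 42 = 0:
  Δ = 14² - 4·42 = 196 - 168 = 28,  λ = (14 ± √28)/2 = (14 ± 5.2915)/2 ≈ 9.6458 or 4.3542.
  Sorted: λ_1 = 9.6458,  λ_2 = 6,  λ_3 = 4.3542  (check: sum = 20 = tr ✓).

Step 4 — unit eigenvector for λ_1 ≈ 9.6458: v spans the null space of (Sigma - λ_1 I), whose rows are
  r_1 = (-4.6458, -1, 1),  r_2 = (-1, -3.6458, -1),  r_3 = (1, -1, -0.6458).
  v is orthogonal to every row, so take v ∝ r_1 × r_2 = ((-1)·(-1) - (1)·(-3.6458), (1)·(-1) - (-4.6458)·(-1), (-4.6458)·(-3.6458) - (-1)·(-1)) ≈ (4.6458, -5.6458, 15.9373).
  Let u = (4.6458, -5.6458, 15.9373).
  ||u|| = √((4.6458)² + (-5.6458)² + (15.9373)²) = √(307.4536) ≈ 17.5344,  v_1 = u/||u|| ≈ (0.265, -0.322, 0.9089) (||v_1|| = 1).

λ_1 = 9.6458,  λ_2 = 6,  λ_3 = 4.3542;  v_1 ≈ (0.265, -0.322, 0.9089)
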